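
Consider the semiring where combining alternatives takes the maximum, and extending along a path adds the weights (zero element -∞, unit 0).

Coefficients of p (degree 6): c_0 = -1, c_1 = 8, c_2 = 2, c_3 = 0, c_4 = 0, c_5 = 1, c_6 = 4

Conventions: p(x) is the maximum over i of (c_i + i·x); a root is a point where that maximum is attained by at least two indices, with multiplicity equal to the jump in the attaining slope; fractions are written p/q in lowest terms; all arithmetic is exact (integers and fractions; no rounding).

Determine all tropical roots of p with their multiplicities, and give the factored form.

hull edge (i=0, c=-1) to (i=1, c=8): slope 9, span 1
hull edge (i=1, c=8) to (i=6, c=4): slope -4/5, span 5
Factored form: p(x) = 4 ⊗ (x ⊕ (-9)) ⊗ (x ⊕ 4/5) ⊗ (x ⊕ 4/5) ⊗ (x ⊕ 4/5) ⊗ (x ⊕ 4/5) ⊗ (x ⊕ 4/5)
Answer: roots = -9 (mult 1), 4/5 (mult 5)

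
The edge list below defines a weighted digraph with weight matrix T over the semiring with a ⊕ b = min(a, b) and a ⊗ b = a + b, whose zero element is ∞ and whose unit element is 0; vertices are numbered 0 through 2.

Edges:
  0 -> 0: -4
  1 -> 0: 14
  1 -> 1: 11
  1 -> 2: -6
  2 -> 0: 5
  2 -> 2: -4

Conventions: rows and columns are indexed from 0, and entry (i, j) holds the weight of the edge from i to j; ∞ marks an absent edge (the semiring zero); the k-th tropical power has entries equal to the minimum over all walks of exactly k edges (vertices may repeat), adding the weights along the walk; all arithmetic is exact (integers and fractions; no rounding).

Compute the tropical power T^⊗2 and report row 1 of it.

T^⊗2:
  [-8, ∞, ∞]
  [-1, 22, -10]
  [1, ∞, -8]
Answer: row 1 of T^⊗2 = [-1, 22, -10]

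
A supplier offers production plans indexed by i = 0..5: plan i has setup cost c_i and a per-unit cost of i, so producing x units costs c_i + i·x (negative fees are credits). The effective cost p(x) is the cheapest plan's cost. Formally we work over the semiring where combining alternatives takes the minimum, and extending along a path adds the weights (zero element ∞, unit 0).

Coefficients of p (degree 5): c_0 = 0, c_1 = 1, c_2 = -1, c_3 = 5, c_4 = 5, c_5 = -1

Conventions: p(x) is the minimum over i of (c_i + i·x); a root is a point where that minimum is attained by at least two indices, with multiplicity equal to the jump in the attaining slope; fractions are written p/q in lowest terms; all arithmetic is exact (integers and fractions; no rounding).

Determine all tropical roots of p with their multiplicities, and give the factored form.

hull edge (i=0, c=0) to (i=2, c=-1): slope -1/2, span 2
hull edge (i=2, c=-1) to (i=5, c=-1): slope 0, span 3
Factored form: p(x) = -1 ⊗ (x ⊕ 0) ⊗ (x ⊕ 0) ⊗ (x ⊕ 0) ⊗ (x ⊕ 1/2) ⊗ (x ⊕ 1/2)
Answer: roots = 0 (mult 3), 1/2 (mult 2)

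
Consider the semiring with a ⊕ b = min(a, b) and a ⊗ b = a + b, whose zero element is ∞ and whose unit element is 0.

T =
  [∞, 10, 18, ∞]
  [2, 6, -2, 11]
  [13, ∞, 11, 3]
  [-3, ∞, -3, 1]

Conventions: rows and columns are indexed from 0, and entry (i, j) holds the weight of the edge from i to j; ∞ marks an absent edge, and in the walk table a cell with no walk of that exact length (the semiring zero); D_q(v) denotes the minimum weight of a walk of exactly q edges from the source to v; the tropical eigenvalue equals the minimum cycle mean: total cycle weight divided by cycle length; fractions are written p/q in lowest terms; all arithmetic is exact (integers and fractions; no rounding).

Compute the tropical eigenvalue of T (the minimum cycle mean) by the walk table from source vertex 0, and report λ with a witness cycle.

q=0: [0, ∞, ∞, ∞]
q=1: [∞, 10, 18, ∞]
q=2: [12, 16, 8, 21]
q=3: [18, 22, 14, 11]
q=4: [8, 28, 8, 12]
Optimal cycle mean attained by: cycle 2->3->2, total 3 + (-3), length 2.
Answer: λ = 0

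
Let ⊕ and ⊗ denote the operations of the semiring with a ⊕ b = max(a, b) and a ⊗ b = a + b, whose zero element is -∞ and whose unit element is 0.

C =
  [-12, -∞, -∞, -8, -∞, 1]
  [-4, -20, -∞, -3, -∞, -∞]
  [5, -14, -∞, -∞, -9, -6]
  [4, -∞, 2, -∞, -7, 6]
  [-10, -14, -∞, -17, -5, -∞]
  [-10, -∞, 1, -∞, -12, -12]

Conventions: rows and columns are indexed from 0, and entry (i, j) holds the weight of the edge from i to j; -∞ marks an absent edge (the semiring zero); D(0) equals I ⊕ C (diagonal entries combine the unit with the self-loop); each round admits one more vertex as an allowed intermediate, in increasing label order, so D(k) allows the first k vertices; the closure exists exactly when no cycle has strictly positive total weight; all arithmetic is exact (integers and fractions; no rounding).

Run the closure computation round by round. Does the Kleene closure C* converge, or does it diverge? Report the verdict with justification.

D(0):
  [0, -∞, -∞, -8, -∞, 1]
  [-4, 0, -∞, -3, -∞, -∞]
  [5, -14, 0, -∞, -9, -6]
  [4, -∞, 2, 0, -7, 6]
  [-10, -14, -∞, -17, 0, -∞]
  [-10, -∞, 1, -∞, -12, 0]
D(1):
  [0, -∞, -∞, -8, -∞, 1]
  [-4, 0, -∞, -3, -∞, -3]
  [5, -14, 0, -3, -9, 6]
  [4, -∞, 2, 0, -7, 6]
  [-10, -14, -∞, -17, 0, -9]
  [-10, -∞, 1, -18, -12, 0]
D(2):
  [0, -∞, -∞, -8, -∞, 1]
  [-4, 0, -∞, -3, -∞, -3]
  [5, -14, 0, -3, -9, 6]
  [4, -∞, 2, 0, -7, 6]
  [-10, -14, -∞, -17, 0, -9]
  [-10, -∞, 1, -18, -12, 0]
Detection: at round 3, diagonal entry (5, 5) turns strictly positive.
Key observation: the cycle 5->2->0->5 has total weight 1 + 5 + 1, which is strictly positive.
Answer: DIVERGES — positive cycle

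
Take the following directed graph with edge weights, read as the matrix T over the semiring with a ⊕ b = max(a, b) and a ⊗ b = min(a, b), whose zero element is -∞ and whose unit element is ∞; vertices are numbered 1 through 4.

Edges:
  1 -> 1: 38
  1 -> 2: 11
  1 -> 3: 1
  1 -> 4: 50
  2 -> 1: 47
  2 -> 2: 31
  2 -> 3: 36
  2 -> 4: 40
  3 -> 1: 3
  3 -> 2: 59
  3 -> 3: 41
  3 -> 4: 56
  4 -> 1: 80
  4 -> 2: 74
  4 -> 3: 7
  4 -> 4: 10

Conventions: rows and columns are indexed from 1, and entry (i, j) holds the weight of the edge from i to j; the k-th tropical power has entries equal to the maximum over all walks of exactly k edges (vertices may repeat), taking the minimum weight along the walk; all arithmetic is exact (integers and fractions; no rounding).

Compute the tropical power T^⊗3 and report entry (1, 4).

T^⊗2:
  [50, 50, 11, 38]
  [40, 40, 36, 47]
  [56, 56, 41, 41]
  [47, 31, 36, 50]
T^⊗3:
  [47, 38, 36, 50]
  [47, 47, 36, 40]
  [47, 41, 41, 50]
  [50, 50, 36, 47]
Key observation: the optimum is the walk 1->4->1->4, with weight 50 min 80 min 50 = 50.
Optimal value attained by: walk 1->4->1->4.
Answer: (T^⊗3)[1][4] = 50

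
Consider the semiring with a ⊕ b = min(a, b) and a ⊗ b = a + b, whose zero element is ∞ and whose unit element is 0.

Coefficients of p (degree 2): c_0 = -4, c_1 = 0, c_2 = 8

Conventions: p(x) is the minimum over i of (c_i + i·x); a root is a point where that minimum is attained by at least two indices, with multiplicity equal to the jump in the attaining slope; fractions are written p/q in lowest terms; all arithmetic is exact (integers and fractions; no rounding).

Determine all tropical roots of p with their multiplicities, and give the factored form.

hull edge (i=0, c=-4) to (i=1, c=0): slope 4, span 1
hull edge (i=1, c=0) to (i=2, c=8): slope 8, span 1
Factored form: p(x) = 8 ⊗ (x ⊕ (-8)) ⊗ (x ⊕ (-4))
Answer: roots = -8 (mult 1), -4 (mult 1)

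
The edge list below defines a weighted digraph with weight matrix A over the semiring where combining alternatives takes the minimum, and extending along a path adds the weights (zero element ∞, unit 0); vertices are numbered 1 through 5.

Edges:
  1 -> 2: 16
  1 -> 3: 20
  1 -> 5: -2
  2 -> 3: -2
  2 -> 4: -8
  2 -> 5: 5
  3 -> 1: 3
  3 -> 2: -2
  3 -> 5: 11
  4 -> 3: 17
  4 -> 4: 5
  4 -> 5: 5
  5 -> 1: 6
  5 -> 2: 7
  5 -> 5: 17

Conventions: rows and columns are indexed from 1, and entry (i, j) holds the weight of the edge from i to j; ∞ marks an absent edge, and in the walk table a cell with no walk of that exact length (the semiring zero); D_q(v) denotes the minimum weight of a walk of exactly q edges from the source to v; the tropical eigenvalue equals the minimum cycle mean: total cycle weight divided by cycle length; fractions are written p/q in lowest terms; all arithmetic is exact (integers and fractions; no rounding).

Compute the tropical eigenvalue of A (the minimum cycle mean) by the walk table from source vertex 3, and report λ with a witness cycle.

q=0: [∞, ∞, 0, ∞, ∞]
q=1: [3, -2, ∞, ∞, 11]
q=2: [17, 18, -4, -10, 1]
q=3: [-1, -6, 7, -5, -5]
q=4: [1, 2, -8, -14, -3]
q=5: [-5, -10, 0, -9, -9]
Optimal cycle mean attained by: cycle 2->3->2, total (-2) + (-2), length 2.
Answer: λ = -2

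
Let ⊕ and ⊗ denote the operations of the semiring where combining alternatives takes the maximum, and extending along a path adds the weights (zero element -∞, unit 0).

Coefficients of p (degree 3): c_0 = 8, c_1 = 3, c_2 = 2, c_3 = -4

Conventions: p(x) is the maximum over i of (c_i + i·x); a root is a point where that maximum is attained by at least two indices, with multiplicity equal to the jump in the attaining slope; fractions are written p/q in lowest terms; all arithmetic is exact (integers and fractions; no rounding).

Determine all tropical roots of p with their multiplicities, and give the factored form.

hull edge (i=0, c=8) to (i=2, c=2): slope -3, span 2
hull edge (i=2, c=2) to (i=3, c=-4): slope -6, span 1
Factored form: p(x) = -4 ⊗ (x ⊕ 3) ⊗ (x ⊕ 3) ⊗ (x ⊕ 6)
Answer: roots = 3 (mult 2), 6 (mult 1)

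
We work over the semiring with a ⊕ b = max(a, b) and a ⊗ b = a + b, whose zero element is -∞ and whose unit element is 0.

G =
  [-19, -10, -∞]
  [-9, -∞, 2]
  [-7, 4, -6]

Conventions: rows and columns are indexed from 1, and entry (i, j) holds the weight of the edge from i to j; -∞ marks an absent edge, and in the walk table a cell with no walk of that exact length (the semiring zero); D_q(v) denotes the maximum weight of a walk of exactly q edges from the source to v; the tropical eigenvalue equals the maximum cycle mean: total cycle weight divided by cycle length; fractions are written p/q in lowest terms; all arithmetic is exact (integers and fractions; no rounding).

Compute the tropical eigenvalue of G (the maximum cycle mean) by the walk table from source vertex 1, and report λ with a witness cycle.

q=0: [0, -∞, -∞]
q=1: [-19, -10, -∞]
q=2: [-19, -29, -8]
q=3: [-15, -4, -14]
Optimal cycle mean attained by: cycle 2->3->2, total 2 + 4, length 2.
Answer: λ = 3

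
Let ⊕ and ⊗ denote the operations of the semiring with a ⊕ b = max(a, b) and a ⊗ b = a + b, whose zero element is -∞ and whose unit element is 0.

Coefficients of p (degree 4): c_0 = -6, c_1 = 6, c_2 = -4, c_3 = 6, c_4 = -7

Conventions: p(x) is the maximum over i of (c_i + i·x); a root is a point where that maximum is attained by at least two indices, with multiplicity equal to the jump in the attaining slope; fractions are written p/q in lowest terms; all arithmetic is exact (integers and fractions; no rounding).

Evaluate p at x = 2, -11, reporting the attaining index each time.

p(2) = max(-6+0·2=-6, 6+1·2=8, -4+2·2=0, 6+3·2=12, -7+4·2=1) = 12 (attained by i=3)
p(-11) = max(-6+0·(-11)=-6, 6+1·(-11)=-5, -4+2·(-11)=-26, 6+3·(-11)=-27, -7+4·(-11)=-51) = -5 (attained by i=1)
Answer: p(2) = 12; p(-11) = -5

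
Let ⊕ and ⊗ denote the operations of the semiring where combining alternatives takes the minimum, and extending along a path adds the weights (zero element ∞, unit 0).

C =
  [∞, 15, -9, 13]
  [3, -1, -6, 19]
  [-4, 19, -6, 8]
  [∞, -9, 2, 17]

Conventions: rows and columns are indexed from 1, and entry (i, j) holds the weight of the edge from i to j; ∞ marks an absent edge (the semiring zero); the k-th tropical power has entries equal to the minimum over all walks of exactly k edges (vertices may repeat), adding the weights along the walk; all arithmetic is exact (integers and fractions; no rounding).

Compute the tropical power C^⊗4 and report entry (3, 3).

C^⊗2:
  [-13, 4, -15, -1]
  [-10, -2, -12, 2]
  [-10, -1, -13, 2]
  [-6, -10, -15, 10]
C^⊗3:
  [-19, -10, -22, -7]
  [-16, -7, -19, -4]
  [-17, -7, -19, -5]
  [-19, -11, -21, -7]
C^⊗4:
  [-26, -16, -28, -14]
  [-23, -13, -25, -11]
  [-23, -14, -26, -11]
  [-25, -16, -28, -13]
Key observation: the optimum is the walk 3->1->3->1->3, with weight (-4) + (-9) + (-4) + (-9) = -26.
Optimal value attained by: walk 3->1->3->1->3.
Answer: (C^⊗4)[3][3] = -26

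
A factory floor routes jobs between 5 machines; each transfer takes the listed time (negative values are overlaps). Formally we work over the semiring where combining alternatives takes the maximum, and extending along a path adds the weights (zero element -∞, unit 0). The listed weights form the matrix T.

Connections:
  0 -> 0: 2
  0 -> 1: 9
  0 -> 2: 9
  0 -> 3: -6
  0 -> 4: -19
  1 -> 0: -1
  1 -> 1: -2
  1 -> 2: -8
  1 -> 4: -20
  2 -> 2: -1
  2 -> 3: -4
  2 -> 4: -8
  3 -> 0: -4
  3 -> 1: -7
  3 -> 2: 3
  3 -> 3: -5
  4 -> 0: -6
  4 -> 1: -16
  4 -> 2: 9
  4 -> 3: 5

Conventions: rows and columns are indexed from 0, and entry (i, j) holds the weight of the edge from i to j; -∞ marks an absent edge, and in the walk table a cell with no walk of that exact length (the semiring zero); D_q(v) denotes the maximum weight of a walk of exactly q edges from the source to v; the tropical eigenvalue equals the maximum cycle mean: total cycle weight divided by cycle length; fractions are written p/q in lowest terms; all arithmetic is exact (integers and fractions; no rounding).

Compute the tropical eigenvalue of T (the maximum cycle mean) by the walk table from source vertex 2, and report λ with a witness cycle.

q=0: [-∞, -∞, 0, -∞, -∞]
q=1: [-∞, -∞, -1, -4, -8]
q=2: [-8, -11, 1, -3, -9]
q=3: [-6, 1, 1, -3, -7]
q=4: [0, 3, 3, -2, -7]
q=5: [2, 9, 9, -1, -5]
Optimal cycle mean attained by: cycle 0->1->0, total 9 + (-1), length 2.
Answer: λ = 4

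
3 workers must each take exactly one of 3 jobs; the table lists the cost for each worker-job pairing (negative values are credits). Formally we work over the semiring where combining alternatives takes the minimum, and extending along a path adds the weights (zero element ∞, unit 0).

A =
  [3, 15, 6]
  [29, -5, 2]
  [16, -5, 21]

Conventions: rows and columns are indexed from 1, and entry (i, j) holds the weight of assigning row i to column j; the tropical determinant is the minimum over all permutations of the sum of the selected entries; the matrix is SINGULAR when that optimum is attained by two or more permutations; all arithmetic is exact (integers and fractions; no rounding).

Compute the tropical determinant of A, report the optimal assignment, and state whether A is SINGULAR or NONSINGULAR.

σ = (1, 2, 3): 3 + (-5) + 21 = 19
σ = (1, 3, 2): 3 + 2 + (-5) = 0
σ = (2, 1, 3): 15 + 29 + 21 = 65
σ = (2, 3, 1): 15 + 2 + 16 = 33
σ = (3, 1, 2): 6 + 29 + (-5) = 30
σ = (3, 2, 1): 6 + (-5) + 16 = 17
Optimal value attained by: σ = (1, 3, 2).
Answer: det⊕(A) = 0; verdict: NONSINGULAR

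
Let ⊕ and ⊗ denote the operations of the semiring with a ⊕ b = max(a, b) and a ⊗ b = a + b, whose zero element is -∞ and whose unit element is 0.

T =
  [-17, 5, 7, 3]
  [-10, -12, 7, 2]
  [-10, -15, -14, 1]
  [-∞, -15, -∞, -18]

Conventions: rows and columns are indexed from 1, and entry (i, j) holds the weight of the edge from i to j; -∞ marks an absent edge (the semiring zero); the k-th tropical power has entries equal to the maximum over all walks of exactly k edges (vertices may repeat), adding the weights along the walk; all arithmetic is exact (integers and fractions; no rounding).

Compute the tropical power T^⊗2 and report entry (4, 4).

T^⊗2:
  [-3, -7, 12, 8]
  [-3, -5, -3, 8]
  [-24, -5, -3, -7]
  [-25, -27, -8, -13]
Key observation: the optimum is the walk 4->2->4, with weight (-15) + 2 = -13.
Optimal value attained by: walk 4->2->4.
Answer: (T^⊗2)[4][4] = -13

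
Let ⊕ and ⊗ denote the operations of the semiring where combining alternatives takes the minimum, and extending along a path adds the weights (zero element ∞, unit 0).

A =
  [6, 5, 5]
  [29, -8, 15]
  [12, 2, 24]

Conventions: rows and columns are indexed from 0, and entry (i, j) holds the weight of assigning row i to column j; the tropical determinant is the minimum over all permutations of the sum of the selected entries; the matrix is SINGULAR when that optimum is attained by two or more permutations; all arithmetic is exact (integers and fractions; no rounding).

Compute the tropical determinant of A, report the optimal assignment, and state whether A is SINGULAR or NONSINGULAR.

σ = (0, 1, 2): 6 + (-8) + 24 = 22
σ = (0, 2, 1): 6 + 15 + 2 = 23
σ = (1, 0, 2): 5 + 29 + 24 = 58
σ = (1, 2, 0): 5 + 15 + 12 = 32
σ = (2, 0, 1): 5 + 29 + 2 = 36
σ = (2, 1, 0): 5 + (-8) + 12 = 9
Optimal value attained by: σ = (2, 1, 0).
Answer: det⊕(A) = 9; verdict: NONSINGULAR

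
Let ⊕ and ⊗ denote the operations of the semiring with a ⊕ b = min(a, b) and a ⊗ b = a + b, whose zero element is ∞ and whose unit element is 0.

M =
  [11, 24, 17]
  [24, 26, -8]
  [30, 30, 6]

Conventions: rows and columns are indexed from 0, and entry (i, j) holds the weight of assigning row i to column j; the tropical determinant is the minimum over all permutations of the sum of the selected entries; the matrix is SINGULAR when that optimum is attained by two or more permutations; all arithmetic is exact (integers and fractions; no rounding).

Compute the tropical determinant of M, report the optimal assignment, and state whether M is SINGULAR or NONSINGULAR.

σ = (0, 1, 2): 11 + 26 + 6 = 43
σ = (0, 2, 1): 11 + (-8) + 30 = 33
σ = (1, 0, 2): 24 + 24 + 6 = 54
σ = (1, 2, 0): 24 + (-8) + 30 = 46
σ = (2, 0, 1): 17 + 24 + 30 = 71
σ = (2, 1, 0): 17 + 26 + 30 = 73
Optimal value attained by: σ = (0, 2, 1).
Answer: det⊕(M) = 33; verdict: NONSINGULAR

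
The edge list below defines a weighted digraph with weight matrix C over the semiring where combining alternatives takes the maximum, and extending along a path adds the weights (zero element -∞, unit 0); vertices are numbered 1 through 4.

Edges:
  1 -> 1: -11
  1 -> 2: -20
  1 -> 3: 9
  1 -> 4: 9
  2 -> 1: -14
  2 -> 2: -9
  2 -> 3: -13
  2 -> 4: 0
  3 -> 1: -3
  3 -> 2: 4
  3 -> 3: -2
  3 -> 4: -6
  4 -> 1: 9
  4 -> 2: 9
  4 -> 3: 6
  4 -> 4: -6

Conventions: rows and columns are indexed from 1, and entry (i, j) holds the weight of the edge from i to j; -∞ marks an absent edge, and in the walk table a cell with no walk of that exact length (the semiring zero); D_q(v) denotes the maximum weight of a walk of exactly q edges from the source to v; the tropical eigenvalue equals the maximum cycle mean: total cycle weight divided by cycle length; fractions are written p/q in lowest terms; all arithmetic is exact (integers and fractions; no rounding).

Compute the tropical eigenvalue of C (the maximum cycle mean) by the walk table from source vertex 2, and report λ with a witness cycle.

q=0: [-∞, 0, -∞, -∞]
q=1: [-14, -9, -13, 0]
q=2: [9, 9, 6, -5]
q=3: [4, 10, 18, 18]
q=4: [27, 27, 24, 13]
Optimal cycle mean attained by: cycle 1->4->1, total 9 + 9, length 2.
Answer: λ = 9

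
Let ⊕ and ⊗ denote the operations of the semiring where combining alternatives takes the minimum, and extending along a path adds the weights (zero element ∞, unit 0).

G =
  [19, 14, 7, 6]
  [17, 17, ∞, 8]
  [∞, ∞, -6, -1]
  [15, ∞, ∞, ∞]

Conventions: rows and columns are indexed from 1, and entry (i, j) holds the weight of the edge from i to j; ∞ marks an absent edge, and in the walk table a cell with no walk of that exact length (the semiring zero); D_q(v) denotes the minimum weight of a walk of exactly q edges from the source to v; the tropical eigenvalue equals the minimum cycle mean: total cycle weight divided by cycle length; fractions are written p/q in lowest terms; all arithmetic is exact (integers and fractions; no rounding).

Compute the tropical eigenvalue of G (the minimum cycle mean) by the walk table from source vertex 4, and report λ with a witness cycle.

q=0: [∞, ∞, ∞, 0]
q=1: [15, ∞, ∞, ∞]
q=2: [34, 29, 22, 21]
q=3: [36, 46, 16, 21]
q=4: [36, 50, 10, 15]
Optimal cycle mean attained by: cycle 3->3, total (-6), length 1.
Answer: λ = -6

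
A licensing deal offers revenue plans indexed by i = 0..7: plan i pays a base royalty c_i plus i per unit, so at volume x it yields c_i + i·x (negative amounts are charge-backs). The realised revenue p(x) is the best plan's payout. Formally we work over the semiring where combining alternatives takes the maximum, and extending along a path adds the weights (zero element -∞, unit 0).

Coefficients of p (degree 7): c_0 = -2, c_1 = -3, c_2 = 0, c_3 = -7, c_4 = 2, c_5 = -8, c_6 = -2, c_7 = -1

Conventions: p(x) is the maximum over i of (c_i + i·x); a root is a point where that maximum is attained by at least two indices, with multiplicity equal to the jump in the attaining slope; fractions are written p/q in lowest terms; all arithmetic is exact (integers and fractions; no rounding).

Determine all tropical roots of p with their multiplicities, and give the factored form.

hull edge (i=0, c=-2) to (i=4, c=2): slope 1, span 4
hull edge (i=4, c=2) to (i=7, c=-1): slope -1, span 3
Factored form: p(x) = -1 ⊗ (x ⊕ (-1)) ⊗ (x ⊕ (-1)) ⊗ (x ⊕ (-1)) ⊗ (x ⊕ (-1)) ⊗ (x ⊕ 1) ⊗ (x ⊕ 1) ⊗ (x ⊕ 1)
Answer: roots = -1 (mult 4), 1 (mult 3)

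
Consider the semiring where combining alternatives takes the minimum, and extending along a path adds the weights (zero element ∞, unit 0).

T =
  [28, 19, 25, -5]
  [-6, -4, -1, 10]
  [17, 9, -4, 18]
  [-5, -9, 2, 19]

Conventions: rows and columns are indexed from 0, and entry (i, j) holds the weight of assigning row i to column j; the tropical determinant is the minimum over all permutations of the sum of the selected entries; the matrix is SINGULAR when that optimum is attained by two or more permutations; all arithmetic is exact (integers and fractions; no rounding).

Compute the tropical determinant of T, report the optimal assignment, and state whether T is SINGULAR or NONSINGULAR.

σ = (0, 1, 2, 3): 28 + (-4) + (-4) + 19 = 39
σ = (0, 1, 3, 2): 28 + (-4) + 18 + 2 = 44
σ = (0, 2, 1, 3): 28 + (-1) + 9 + 19 = 55
σ = (0, 2, 3, 1): 28 + (-1) + 18 + (-9) = 36
σ = (0, 3, 1, 2): 28 + 10 + 9 + 2 = 49
σ = (0, 3, 2, 1): 28 + 10 + (-4) + (-9) = 25
σ = (1, 0, 2, 3): 19 + (-6) + (-4) + 19 = 28
σ = (1, 0, 3, 2): 19 + (-6) + 18 + 2 = 33
σ = (1, 2, 0, 3): 19 + (-1) + 17 + 19 = 54
σ = (1, 2, 3, 0): 19 + (-1) + 18 + (-5) = 31
σ = (1, 3, 0, 2): 19 + 10 + 17 + 2 = 48
σ = (1, 3, 2, 0): 19 + 10 + (-4) + (-5) = 20
σ = (2, 0, 1, 3): 25 + (-6) + 9 + 19 = 47
σ = (2, 0, 3, 1): 25 + (-6) + 18 + (-9) = 28
σ = (2, 1, 0, 3): 25 + (-4) + 17 + 19 = 57
σ = (2, 1, 3, 0): 25 + (-4) + 18 + (-5) = 34
σ = (2, 3, 0, 1): 25 + 10 + 17 + (-9) = 43
σ = (2, 3, 1, 0): 25 + 10 + 9 + (-5) = 39
σ = (3, 0, 1, 2): (-5) + (-6) + 9 + 2 = 0
σ = (3, 0, 2, 1): (-5) + (-6) + (-4) + (-9) = -24
σ = (3, 1, 0, 2): (-5) + (-4) + 17 + 2 = 10
σ = (3, 1, 2, 0): (-5) + (-4) + (-4) + (-5) = -18
σ = (3, 2, 0, 1): (-5) + (-1) + 17 + (-9) = 2
σ = (3, 2, 1, 0): (-5) + (-1) + 9 + (-5) = -2
Optimal value attained by: σ = (3, 0, 2, 1).
Answer: det⊕(T) = -24; verdict: NONSINGULAR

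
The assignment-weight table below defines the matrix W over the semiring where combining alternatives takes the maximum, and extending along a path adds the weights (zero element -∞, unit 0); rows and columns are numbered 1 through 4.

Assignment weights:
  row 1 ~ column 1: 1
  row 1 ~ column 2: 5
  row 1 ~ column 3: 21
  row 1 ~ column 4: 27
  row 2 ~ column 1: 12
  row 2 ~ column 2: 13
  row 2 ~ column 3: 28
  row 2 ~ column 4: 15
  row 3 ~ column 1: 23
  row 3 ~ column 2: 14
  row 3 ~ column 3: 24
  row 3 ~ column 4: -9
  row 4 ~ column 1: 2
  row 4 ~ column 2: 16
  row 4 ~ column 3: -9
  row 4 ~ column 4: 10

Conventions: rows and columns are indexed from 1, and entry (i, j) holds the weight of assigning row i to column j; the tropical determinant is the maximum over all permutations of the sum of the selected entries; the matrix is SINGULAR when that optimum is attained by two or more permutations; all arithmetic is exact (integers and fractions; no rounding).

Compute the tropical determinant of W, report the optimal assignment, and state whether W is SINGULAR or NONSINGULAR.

σ = (1, 2, 3, 4): 1 + 13 + 24 + 10 = 48
σ = (1, 2, 4, 3): 1 + 13 + (-9) + (-9) = -4
σ = (1, 3, 2, 4): 1 + 28 + 14 + 10 = 53
σ = (1, 3, 4, 2): 1 + 28 + (-9) + 16 = 36
σ = (1, 4, 2, 3): 1 + 15 + 14 + (-9) = 21
σ = (1, 4, 3, 2): 1 + 15 + 24 + 16 = 56
σ = (2, 1, 3, 4): 5 + 12 + 24 + 10 = 51
σ = (2, 1, 4, 3): 5 + 12 + (-9) + (-9) = -1
σ = (2, 3, 1, 4): 5 + 28 + 23 + 10 = 66
σ = (2, 3, 4, 1): 5 + 28 + (-9) + 2 = 26
σ = (2, 4, 1, 3): 5 + 15 + 23 + (-9) = 34
σ = (2, 4, 3, 1): 5 + 15 + 24 + 2 = 46
σ = (3, 1, 2, 4): 21 + 12 + 14 + 10 = 57
σ = (3, 1, 4, 2): 21 + 12 + (-9) + 16 = 40
σ = (3, 2, 1, 4): 21 + 13 + 23 + 10 = 67
σ = (3, 2, 4, 1): 21 + 13 + (-9) + 2 = 27
σ = (3, 4, 1, 2): 21 + 15 + 23 + 16 = 75
σ = (3, 4, 2, 1): 21 + 15 + 14 + 2 = 52
σ = (4, 1, 2, 3): 27 + 12 + 14 + (-9) = 44
σ = (4, 1, 3, 2): 27 + 12 + 24 + 16 = 79
σ = (4, 2, 1, 3): 27 + 13 + 23 + (-9) = 54
σ = (4, 2, 3, 1): 27 + 13 + 24 + 2 = 66
σ = (4, 3, 1, 2): 27 + 28 + 23 + 16 = 94
σ = (4, 3, 2, 1): 27 + 28 + 14 + 2 = 71
Optimal value attained by: σ = (4, 3, 1, 2).
Answer: det⊕(W) = 94; verdict: NONSINGULAR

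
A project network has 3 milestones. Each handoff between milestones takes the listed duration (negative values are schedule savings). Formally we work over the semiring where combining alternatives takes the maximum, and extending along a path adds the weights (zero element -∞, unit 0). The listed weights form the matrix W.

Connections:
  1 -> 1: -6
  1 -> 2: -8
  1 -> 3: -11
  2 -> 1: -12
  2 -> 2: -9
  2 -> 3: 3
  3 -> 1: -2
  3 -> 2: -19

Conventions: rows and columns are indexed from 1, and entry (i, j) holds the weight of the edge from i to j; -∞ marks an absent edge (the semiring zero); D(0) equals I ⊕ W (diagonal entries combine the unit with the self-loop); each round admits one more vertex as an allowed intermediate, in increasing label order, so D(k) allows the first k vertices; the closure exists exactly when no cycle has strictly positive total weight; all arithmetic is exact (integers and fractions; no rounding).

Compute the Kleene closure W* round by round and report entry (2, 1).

D(0):
  [0, -8, -11]
  [-12, 0, 3]
  [-2, -19, 0]
D(1):
  [0, -8, -11]
  [-12, 0, 3]
  [-2, -10, 0]
D(2):
  [0, -8, -5]
  [-12, 0, 3]
  [-2, -10, 0]
D(3):
  [0, -8, -5]
  [1, 0, 3]
  [-2, -10, 0]
Answer: W*[2][1] = 1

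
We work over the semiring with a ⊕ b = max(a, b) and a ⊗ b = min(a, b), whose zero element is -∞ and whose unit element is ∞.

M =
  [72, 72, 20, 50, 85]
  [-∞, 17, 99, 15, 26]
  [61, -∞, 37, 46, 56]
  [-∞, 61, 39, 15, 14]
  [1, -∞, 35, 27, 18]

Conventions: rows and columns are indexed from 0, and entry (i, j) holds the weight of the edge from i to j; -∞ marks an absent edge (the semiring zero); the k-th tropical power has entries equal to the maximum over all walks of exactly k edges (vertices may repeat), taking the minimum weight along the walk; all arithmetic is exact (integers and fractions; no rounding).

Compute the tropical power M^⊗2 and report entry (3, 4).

M^⊗2:
  [72, 72, 72, 50, 72]
  [61, 17, 37, 46, 56]
  [61, 61, 39, 50, 61]
  [39, 17, 61, 39, 39]
  [35, 27, 35, 35, 35]
Key observation: the optimum is the walk 3->2->4, with weight 39 min 56 = 39.
Optimal value attained by: walk 3->2->4.
Answer: (M^⊗2)[3][4] = 39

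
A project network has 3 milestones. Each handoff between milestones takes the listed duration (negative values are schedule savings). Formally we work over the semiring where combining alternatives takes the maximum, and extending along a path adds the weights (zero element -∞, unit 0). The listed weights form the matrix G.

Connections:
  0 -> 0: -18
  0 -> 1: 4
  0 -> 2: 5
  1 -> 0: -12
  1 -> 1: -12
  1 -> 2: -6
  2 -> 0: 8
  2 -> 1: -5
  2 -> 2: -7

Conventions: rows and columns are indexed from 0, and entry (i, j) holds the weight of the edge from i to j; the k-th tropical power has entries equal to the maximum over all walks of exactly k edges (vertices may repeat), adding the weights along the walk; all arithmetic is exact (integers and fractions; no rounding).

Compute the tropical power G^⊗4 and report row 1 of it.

G^⊗2:
  [13, 0, -2]
  [2, -8, -7]
  [1, 12, 13]
G^⊗3:
  [6, 17, 18]
  [1, 6, 7]
  [21, 8, 6]
G^⊗4:
  [26, 13, 11]
  [15, 5, 6]
  [14, 25, 26]
Answer: row 1 of G^⊗4 = [15, 5, 6]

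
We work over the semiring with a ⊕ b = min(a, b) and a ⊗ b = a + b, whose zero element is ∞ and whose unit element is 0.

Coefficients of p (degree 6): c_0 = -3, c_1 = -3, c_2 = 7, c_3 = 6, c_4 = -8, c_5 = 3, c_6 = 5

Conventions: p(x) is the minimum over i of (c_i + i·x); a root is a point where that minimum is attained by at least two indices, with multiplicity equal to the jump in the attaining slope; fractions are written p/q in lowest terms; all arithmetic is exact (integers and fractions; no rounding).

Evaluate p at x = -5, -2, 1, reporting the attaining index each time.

p(-5) = min(-3+0·(-5)=-3, -3+1·(-5)=-8, 7+2·(-5)=-3, 6+3·(-5)=-9, -8+4·(-5)=-28, 3+5·(-5)=-22, 5+6·(-5)=-25) = -28 (attained by i=4)
p(-2) = min(-3+0·(-2)=-3, -3+1·(-2)=-5, 7+2·(-2)=3, 6+3·(-2)=0, -8+4·(-2)=-16, 3+5·(-2)=-7, 5+6·(-2)=-7) = -16 (attained by i=4)
p(1) = min(-3+0·1=-3, -3+1·1=-2, 7+2·1=9, 6+3·1=9, -8+4·1=-4, 3+5·1=8, 5+6·1=11) = -4 (attained by i=4)
Answer: p(-5) = -28; p(-2) = -16; p(1) = -4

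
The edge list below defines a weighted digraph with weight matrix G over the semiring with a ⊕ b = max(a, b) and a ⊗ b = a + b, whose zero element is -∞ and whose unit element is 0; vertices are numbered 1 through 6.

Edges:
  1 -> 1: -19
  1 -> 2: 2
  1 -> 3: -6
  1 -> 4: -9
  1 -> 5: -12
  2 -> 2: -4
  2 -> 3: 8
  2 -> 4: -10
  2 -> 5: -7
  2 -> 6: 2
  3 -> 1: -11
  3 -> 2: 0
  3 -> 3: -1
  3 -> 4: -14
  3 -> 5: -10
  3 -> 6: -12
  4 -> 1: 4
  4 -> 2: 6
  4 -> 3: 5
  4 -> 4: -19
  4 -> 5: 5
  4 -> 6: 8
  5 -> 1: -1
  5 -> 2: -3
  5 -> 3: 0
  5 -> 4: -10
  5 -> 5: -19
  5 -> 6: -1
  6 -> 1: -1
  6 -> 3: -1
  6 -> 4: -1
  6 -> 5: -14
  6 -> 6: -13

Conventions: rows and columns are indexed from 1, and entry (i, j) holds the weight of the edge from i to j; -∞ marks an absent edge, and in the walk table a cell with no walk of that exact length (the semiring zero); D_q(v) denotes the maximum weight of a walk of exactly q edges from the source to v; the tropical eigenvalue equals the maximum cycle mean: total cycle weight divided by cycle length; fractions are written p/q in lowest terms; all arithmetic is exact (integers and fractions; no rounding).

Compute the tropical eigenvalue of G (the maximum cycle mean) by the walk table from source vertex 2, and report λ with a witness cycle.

q=0: [-∞, 0, -∞, -∞, -∞, -∞]
q=1: [-∞, -4, 8, -10, -7, 2]
q=2: [1, 8, 7, 1, -2, -2]
q=3: [5, 7, 16, -2, 6, 10]
q=4: [9, 16, 15, 9, 6, 9]
q=5: [13, 15, 24, 8, 14, 18]
q=6: [17, 24, 23, 17, 14, 17]
Optimal cycle mean attained by: cycle 2->3->2, total 8 + 0, length 2.
Answer: λ = 4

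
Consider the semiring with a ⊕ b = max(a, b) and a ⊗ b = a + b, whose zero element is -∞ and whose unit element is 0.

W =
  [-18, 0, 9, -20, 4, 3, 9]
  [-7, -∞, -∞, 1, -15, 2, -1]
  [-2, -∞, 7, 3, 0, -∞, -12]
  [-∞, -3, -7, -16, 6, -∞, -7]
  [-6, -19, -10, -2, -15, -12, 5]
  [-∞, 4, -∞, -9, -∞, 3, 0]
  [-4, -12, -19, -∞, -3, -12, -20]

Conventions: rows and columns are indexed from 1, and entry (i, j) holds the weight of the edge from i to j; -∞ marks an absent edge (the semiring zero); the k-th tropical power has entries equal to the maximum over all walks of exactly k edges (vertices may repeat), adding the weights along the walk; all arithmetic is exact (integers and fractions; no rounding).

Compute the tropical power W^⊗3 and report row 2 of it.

W^⊗2:
  [7, 7, 16, 12, 9, 6, 9]
  [-5, 6, 2, -7, 7, 5, 2]
  [5, 0, 14, 10, 9, 1, 7]
  [0, -13, 0, 4, -7, -1, 11]
  [1, -5, 3, -7, 4, -3, 3]
  [-3, 7, -16, 5, -3, 6, 3]
  [-9, -4, 5, -5, 0, -1, 5]
W^⊗3:
  [14, 10, 23, 19, 18, 10, 16]
  [1, 9, 9, 7, 2, 8, 12]
  [12, 7, 21, 17, 16, 8, 14]
  [7, 3, 9, 3, 10, 3, 9]
  [1, 1, 10, 6, 5, 4, 10]
  [0, 10, 6, 8, 11, 9, 6]
  [3, 3, 12, 8, 5, 2, 5]
Answer: row 2 of W^⊗3 = [1, 9, 9, 7, 2, 8, 12]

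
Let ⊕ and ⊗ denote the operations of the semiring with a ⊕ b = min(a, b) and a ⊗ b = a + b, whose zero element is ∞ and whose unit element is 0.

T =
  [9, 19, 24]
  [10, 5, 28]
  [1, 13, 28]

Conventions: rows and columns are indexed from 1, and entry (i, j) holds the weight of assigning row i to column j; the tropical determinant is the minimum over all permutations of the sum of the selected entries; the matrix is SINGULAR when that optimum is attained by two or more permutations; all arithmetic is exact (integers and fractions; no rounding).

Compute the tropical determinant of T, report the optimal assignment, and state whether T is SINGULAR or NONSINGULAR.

σ = (1, 2, 3): 9 + 5 + 28 = 42
σ = (1, 3, 2): 9 + 28 + 13 = 50
σ = (2, 1, 3): 19 + 10 + 28 = 57
σ = (2, 3, 1): 19 + 28 + 1 = 48
σ = (3, 1, 2): 24 + 10 + 13 = 47
σ = (3, 2, 1): 24 + 5 + 1 = 30
Optimal value attained by: σ = (3, 2, 1).
Answer: det⊕(T) = 30; verdict: NONSINGULAR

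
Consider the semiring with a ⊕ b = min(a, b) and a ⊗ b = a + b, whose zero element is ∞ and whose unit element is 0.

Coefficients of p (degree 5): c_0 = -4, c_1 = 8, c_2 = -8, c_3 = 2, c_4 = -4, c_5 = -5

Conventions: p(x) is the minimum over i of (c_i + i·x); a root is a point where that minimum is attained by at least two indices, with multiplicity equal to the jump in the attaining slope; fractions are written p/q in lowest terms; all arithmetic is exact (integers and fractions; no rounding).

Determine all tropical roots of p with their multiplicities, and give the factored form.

hull edge (i=0, c=-4) to (i=2, c=-8): slope -2, span 2
hull edge (i=2, c=-8) to (i=5, c=-5): slope 1, span 3
Factored form: p(x) = -5 ⊗ (x ⊕ (-1)) ⊗ (x ⊕ (-1)) ⊗ (x ⊕ (-1)) ⊗ (x ⊕ 2) ⊗ (x ⊕ 2)
Answer: roots = -1 (mult 3), 2 (mult 2)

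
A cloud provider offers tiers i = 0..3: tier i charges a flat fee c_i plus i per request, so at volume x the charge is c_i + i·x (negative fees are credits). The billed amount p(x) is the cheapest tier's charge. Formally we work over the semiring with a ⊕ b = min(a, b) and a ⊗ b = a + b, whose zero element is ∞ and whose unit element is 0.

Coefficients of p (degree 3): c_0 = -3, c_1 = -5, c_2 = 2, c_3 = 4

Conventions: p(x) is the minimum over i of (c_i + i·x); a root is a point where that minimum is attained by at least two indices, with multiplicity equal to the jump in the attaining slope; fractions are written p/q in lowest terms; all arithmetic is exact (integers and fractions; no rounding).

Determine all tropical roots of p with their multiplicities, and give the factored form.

hull edge (i=0, c=-3) to (i=1, c=-5): slope -2, span 1
hull edge (i=1, c=-5) to (i=3, c=4): slope 9/2, span 2
Factored form: p(x) = 4 ⊗ (x ⊕ (-9/2)) ⊗ (x ⊕ (-9/2)) ⊗ (x ⊕ 2)
Answer: roots = -9/2 (mult 2), 2 (mult 1)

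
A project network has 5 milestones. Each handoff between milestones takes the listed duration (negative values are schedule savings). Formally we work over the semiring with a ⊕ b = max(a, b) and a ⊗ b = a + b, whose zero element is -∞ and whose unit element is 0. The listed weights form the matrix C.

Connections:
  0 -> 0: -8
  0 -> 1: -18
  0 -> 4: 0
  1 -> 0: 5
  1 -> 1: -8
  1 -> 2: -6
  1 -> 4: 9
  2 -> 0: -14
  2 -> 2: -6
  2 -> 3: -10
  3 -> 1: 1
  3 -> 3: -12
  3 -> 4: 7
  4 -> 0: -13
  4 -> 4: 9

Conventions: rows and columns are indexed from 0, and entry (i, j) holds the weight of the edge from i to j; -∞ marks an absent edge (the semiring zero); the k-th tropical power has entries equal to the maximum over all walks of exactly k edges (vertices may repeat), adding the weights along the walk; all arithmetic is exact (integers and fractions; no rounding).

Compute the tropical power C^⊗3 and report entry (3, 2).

C^⊗2:
  [-13, -26, -24, -∞, 9]
  [-3, -13, -12, -16, 18]
  [-20, -9, -12, -16, -3]
  [6, -7, -5, -24, 16]
  [-4, -31, -∞, -∞, 18]
C^⊗3:
  [-4, -31, -30, -34, 18]
  [5, -15, -18, -22, 27]
  [-4, -15, -15, -22, 6]
  [3, -12, -11, -15, 25]
  [5, -22, -37, -∞, 27]
Key observation: the optimum is the walk 3->1->2->2, with weight 1 + (-6) + (-6) = -11.
Optimal value attained by: walk 3->1->2->2.
Answer: (C^⊗3)[3][2] = -11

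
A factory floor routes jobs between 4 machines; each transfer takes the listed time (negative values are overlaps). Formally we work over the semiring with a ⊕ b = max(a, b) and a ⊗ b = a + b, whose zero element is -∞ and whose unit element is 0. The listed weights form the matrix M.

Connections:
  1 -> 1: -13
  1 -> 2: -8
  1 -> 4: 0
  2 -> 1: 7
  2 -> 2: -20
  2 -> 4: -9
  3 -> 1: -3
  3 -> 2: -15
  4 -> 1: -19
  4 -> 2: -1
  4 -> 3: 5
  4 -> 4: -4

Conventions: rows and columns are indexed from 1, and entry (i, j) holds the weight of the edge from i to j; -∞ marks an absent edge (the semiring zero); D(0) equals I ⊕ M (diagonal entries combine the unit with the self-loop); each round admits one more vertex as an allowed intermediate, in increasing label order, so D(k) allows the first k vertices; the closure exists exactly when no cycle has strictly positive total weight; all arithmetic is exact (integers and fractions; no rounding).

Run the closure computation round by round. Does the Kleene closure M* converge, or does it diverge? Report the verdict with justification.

D(0):
  [0, -8, -∞, 0]
  [7, 0, -∞, -9]
  [-3, -15, 0, -∞]
  [-19, -1, 5, 0]
D(1):
  [0, -8, -∞, 0]
  [7, 0, -∞, 7]
  [-3, -11, 0, -3]
  [-19, -1, 5, 0]
Detection: at round 2, diagonal entry (4, 4) turns strictly positive.
Key observation: the cycle 4->2->1->4 has total weight (-1) + 7 + 0, which is strictly positive.
Answer: DIVERGES — positive cycle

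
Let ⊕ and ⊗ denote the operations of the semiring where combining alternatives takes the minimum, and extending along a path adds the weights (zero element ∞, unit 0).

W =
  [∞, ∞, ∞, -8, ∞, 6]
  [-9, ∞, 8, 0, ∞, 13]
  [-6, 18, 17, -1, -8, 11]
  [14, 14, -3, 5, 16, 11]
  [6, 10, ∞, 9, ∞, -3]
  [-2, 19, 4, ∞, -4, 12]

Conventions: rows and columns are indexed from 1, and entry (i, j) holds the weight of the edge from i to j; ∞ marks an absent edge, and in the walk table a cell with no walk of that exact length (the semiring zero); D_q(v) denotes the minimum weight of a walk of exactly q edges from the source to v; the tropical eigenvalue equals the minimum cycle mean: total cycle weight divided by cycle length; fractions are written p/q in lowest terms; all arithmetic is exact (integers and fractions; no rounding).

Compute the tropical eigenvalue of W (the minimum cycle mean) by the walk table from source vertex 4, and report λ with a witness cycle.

q=0: [∞, ∞, ∞, 0, ∞, ∞]
q=1: [14, 14, -3, 5, 16, 11]
q=2: [-9, 15, 2, -4, -11, 8]
q=3: [-5, -1, -7, -17, -6, -14]
q=4: [-16, -3, -20, -13, -18, -9]
q=5: [-26, -8, -16, -24, -28, -21]
q=6: [-23, -18, -27, -34, -25, -31]
Optimal cycle mean attained by: cycle 1->4->3->1, total (-8) + (-3) + (-6), length 3.
Answer: λ = -17/3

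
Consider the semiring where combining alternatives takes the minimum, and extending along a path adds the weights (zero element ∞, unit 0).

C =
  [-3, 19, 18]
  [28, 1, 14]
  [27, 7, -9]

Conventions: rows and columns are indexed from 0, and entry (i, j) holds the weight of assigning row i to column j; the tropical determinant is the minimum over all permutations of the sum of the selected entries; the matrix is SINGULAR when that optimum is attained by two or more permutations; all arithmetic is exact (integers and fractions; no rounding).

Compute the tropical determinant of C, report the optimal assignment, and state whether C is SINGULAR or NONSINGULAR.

σ = (0, 1, 2): (-3) + 1 + (-9) = -11
σ = (0, 2, 1): (-3) + 14 + 7 = 18
σ = (1, 0, 2): 19 + 28 + (-9) = 38
σ = (1, 2, 0): 19 + 14 + 27 = 60
σ = (2, 0, 1): 18 + 28 + 7 = 53
σ = (2, 1, 0): 18 + 1 + 27 = 46
Optimal value attained by: σ = (0, 1, 2).
Answer: det⊕(C) = -11; verdict: NONSINGULAR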